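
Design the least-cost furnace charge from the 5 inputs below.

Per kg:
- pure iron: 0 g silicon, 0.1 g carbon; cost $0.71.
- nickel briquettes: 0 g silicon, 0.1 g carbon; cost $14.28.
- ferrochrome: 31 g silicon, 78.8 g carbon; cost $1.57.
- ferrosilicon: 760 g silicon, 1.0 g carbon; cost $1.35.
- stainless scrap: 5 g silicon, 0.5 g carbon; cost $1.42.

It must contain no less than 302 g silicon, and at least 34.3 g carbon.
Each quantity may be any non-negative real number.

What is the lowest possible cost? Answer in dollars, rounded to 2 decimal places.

$1.19

Treat it as an LP. Let x1 = kg of pure iron, x2 = kg of nickel briquettes, x3 = kg of ferrochrome, x4 = kg of ferrosilicon, x5 = kg of stainless scrap.
min 0.71x1 + 14.28x2 + 1.57x3 + 1.35x4 + 1.42x5 s.t.:
  31x3 + 760x4 + 5x5 ≥ 302   (silicon)
  0.1x1 + 0.1x2 + 78.8x3 + 1x4 + 0.5x5 ≥ 34.3   (carbon)
  x1, x2, x3, x4, x5 ≥ 0.
The minimum-cost mix takes nothing from pure iron, nickel briquettes, stainless scrap — only ferrochrome, ferrosilicon. There the silicon and carbon constraints are tight.
That vertex is x3 = 0.4305, x4 = 0.3798.
Objective = 1.57·0.4305 + 1.35·0.3798 = 1.1886.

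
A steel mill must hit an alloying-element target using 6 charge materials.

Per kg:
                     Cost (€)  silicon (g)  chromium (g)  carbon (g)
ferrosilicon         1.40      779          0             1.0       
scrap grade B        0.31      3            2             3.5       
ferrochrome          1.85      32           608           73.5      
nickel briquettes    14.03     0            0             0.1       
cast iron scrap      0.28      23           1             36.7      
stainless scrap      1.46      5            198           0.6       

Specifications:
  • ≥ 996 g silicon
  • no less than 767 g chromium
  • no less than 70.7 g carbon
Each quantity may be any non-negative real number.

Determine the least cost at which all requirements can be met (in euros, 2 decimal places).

Let x1 = kg of ferrosilicon, x2 = kg of scrap grade B, x3 = kg of ferrochrome, x4 = kg of nickel briquettes, x5 = kg of cast iron scrap, x6 = kg of stainless scrap.
min 1.4x1 + 0.31x2 + 1.85x3 + 14.03x4 + 0.28x5 + 1.46x6 with:
  779x1 + 3x2 + 32x3 + 23x5 + 5x6 ≥ 996   (silicon)
  2x2 + 608x3 + 1x5 + 198x6 ≥ 767   (chromium)
  1x1 + 3.5x2 + 73.5x3 + 0.1x4 + 36.7x5 + 0.6x6 ≥ 70.7   (carbon)
  x1, x2, x3, x4, x5, x6 ≥ 0.
At the optimum only ferrosilicon, ferrochrome are positive (scrap grade B, nickel briquettes, cast iron scrap, stainless scrap = 0). There the silicon and chromium constraints are tight.
That vertex is x1 = 1.227, x3 = 1.262.
Objective = 1.4·1.227 + 1.85·1.262 = 4.0525.

€4.05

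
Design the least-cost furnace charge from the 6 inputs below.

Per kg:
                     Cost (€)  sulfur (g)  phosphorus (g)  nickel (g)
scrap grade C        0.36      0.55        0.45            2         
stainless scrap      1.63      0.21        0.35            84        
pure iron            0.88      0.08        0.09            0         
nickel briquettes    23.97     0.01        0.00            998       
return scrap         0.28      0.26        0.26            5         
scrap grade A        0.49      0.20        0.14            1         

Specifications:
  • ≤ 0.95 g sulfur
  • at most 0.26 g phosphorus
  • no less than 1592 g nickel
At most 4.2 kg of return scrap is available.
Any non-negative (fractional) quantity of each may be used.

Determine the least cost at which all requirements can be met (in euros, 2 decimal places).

€37.95

Treat it as an LP. Let x1 = kg of scrap grade C, x2 = kg of stainless scrap, x3 = kg of pure iron, x4 = kg of nickel briquettes, x5 = kg of return scrap, x6 = kg of scrap grade A.
min 0.36x1 + 1.63x2 + 0.88x3 + 23.97x4 + 0.28x5 + 0.49x6 subject to:
  0.55x1 + 0.21x2 + 0.08x3 + 0.01x4 + 0.26x5 + 0.2x6 ≤ 0.95   (sulfur)
  0.45x1 + 0.35x2 + 0.09x3 + 0.26x5 + 0.14x6 ≤ 0.26   (phosphorus)
  2x1 + 84x2 + 998x4 + 5x5 + 1x6 ≥ 1592   (nickel)
  x5 ≤ 4.2
  x1, x2, x3, x4, x5, x6 ≥ 0.
The cheapest feasible vertex uses only stainless scrap, nickel briquettes; scrap grade C, pure iron, return scrap, scrap grade A are not used. There the phosphorus and nickel constraints are tight.
Solving gives x2 = 0.74286, x4 = 1.5327.
Objective = 1.63·0.74286 + 23.97·1.5327 = 37.9497.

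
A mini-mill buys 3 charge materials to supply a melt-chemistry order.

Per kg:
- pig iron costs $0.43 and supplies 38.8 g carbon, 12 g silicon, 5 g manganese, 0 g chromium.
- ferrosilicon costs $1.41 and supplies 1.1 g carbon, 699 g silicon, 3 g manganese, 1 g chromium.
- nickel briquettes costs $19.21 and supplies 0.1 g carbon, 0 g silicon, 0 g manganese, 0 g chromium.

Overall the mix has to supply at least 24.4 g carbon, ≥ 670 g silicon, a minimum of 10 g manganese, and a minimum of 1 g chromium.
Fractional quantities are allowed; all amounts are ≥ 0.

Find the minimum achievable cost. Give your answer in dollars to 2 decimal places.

$2.01

Treat it as an LP. Let x1 = kg of pig iron, x2 = kg of ferrosilicon, x3 = kg of nickel briquettes.
Minimize 0.43x1 + 1.41x2 + 19.21x3 subject to:
  38.8x1 + 1.1x2 + 0.1x3 ≥ 24.4   (carbon)
  12x1 + 699x2 ≥ 670   (silicon)
  5x1 + 3x2 ≥ 10   (manganese)
  1x2 ≥ 1   (chromium)
  x1, x2, x3 ≥ 0.
The optimal basis is {pig iron, ferrosilicon}; nickel briquettes drops out. There the manganese and chromium constraints are tight.
Optimal quantities: pig iron = 1.4 kg, ferrosilicon = 1 kg.
Cost = 0.43·1.4 + 1.41·1 = 2.0120.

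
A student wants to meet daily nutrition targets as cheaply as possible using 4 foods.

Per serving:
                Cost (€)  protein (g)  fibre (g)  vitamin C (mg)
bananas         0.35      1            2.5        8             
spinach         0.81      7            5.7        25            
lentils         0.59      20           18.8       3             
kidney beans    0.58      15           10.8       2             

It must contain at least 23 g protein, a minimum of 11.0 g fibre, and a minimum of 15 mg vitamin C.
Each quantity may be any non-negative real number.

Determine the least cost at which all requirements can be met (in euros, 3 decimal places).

Let x1 = servings of bananas, x2 = servings of spinach, x3 = servings of lentils, x4 = servings of kidney beans.
Minimize 0.35x1 + 0.81x2 + 0.59x3 + 0.58x4 subject to:
  1x1 + 7x2 + 20x3 + 15x4 ≥ 23   (protein)
  2.5x1 + 5.7x2 + 18.8x3 + 10.8x4 ≥ 11   (fibre)
  8x1 + 25x2 + 3x3 + 2x4 ≥ 15   (vitamin C)
  x1, x2, x3, x4 ≥ 0.
The cheapest feasible vertex uses only spinach, lentils; bananas, kidney beans are not used. Binding constraints: protein and vitamin C.
Solving gives x2 = 0.4823, x3 = 0.9812.
Objective = 0.81·0.4823 + 0.59·0.9812 = 0.96957.

€0.970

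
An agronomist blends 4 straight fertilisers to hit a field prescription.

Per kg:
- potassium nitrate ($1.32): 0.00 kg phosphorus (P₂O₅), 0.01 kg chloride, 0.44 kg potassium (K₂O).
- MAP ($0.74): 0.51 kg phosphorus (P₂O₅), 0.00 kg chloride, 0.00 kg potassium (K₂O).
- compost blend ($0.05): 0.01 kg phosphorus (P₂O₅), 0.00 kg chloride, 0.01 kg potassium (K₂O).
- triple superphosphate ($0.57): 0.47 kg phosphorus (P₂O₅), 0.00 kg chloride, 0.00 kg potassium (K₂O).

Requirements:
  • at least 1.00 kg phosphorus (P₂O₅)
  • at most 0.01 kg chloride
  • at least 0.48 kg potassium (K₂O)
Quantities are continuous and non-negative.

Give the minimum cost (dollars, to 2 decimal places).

Set it up as a linear program. Let x1 = kg of potassium nitrate, x2 = kg of MAP, x3 = kg of compost blend, x4 = kg of triple superphosphate.
Minimise 1.32x1 + 0.74x2 + 0.05x3 + 0.57x4 subject to:
  0.51x2 + 0.01x3 + 0.47x4 ≥ 1   (phosphorus (P₂O₅))
  0.01x1 ≤ 0.01   (chloride)
  0.44x1 + 0.01x3 ≥ 0.48   (potassium (K₂O))
  x1, x2, x3, x4 ≥ 0.
The optimal basis is {potassium nitrate, compost blend, triple superphosphate}; MAP drops out. The phosphorus (P₂O₅), chloride, potassium (K₂O) requirements are met with equality.
That vertex is x1 = 1, x3 = 4, x4 = 2.043.
Total cost: 1.32·1 + 0.05·4 + 0.57·2.043 = 2.6845.

$2.68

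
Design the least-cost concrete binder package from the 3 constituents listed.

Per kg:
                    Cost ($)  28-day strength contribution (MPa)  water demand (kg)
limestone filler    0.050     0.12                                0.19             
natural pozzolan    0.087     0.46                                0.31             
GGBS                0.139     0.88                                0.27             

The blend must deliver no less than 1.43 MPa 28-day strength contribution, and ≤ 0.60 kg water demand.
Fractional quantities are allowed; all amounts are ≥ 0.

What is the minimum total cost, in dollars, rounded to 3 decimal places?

$0.226

Treat it as an LP. Let x1 = kg of limestone filler, x2 = kg of natural pozzolan, x3 = kg of GGBS.
min 0.05x1 + 0.087x2 + 0.139x3 with:
  0.12x1 + 0.46x2 + 0.88x3 ≥ 1.43   (28-day strength contribution)
  0.19x1 + 0.31x2 + 0.27x3 ≤ 0.6   (water demand)
  x1, x2, x3 ≥ 0.
The cheapest feasible vertex uses only GGBS; limestone filler, natural pozzolan are not used. There the 28-day strength contribution constraint is tight.
So GGBS = 1.625 kg.
Hence cost = 0.139·1.625 = $0.22588.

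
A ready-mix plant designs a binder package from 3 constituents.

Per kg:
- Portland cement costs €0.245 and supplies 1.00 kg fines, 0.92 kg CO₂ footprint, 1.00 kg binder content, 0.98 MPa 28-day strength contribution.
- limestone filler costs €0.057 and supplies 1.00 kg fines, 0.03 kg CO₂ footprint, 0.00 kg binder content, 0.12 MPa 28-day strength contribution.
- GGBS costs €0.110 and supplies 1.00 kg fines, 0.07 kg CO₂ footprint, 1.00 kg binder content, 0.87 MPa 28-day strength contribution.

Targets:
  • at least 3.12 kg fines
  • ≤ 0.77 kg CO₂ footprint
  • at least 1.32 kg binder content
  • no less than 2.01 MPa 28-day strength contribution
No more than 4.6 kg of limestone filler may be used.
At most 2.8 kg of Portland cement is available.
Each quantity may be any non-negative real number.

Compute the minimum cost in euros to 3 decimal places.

€0.293

This is a linear program. Let x1 = kg of Portland cement, x2 = kg of limestone filler, x3 = kg of GGBS.
Minimize 0.245x1 + 0.057x2 + 0.11x3 subject to:
  1x1 + 1x2 + 1x3 ≥ 3.12   (fines)
  0.92x1 + 0.03x2 + 0.07x3 ≤ 0.77   (CO₂ footprint)
  1x1 + 1x3 ≥ 1.32   (binder content)
  0.98x1 + 0.12x2 + 0.87x3 ≥ 2.01   (28-day strength contribution)
  x2 ≤ 4.6
  x1 ≤ 2.8
  x1, x2, x3 ≥ 0.
At the optimum only limestone filler, GGBS are positive (Portland cement = 0). There the fines and 28-day strength contribution constraints are tight.
So limestone filler = 0.9392 kg, GGBS = 2.181 kg.
Hence cost = 0.057·0.9392 + 0.11·2.181 = €0.29344.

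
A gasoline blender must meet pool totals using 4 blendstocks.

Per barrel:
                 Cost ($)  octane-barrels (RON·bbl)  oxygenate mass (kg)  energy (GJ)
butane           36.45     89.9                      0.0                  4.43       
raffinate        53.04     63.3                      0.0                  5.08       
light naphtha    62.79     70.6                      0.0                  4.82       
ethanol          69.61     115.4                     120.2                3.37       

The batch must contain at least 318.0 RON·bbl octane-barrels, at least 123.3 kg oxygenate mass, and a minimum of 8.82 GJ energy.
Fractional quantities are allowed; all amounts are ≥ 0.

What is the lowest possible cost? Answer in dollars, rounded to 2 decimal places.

This is a linear program. Let x1 = barrels of butane, x2 = barrels of raffinate, x3 = barrels of light naphtha, x4 = barrels of ethanol.
Minimise 36.45x1 + 53.04x2 + 62.79x3 + 69.61x4 with:
  89.9x1 + 63.3x2 + 70.6x3 + 115.4x4 ≥ 318   (octane-barrels)
  120.2x4 ≥ 123.3   (oxygenate mass)
  4.43x1 + 5.08x2 + 4.82x3 + 3.37x4 ≥ 8.82   (energy)
  x1, x2, x3, x4 ≥ 0.
The cheapest feasible vertex uses only butane, ethanol; raffinate, light naphtha are not used. The octane-barrels and oxygenate mass requirements are met with equality.
So butane = 2.2205 barrels, ethanol = 1.0258 barrels.
Total cost: 36.45·2.2205 + 69.61·1.0258 = 152.3432.

$152.34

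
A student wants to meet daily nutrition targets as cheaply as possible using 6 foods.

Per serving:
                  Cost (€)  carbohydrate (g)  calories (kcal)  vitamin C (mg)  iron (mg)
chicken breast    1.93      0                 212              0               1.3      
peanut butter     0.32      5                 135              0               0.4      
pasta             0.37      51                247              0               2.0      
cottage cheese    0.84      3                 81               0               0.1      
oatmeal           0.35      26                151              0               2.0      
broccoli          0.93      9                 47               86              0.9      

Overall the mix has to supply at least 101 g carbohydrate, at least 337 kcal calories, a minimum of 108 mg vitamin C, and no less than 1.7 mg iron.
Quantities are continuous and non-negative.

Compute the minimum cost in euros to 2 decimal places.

Set it up as a linear program. Let x1 = servings of chicken breast, x2 = servings of peanut butter, x3 = servings of pasta, x4 = servings of cottage cheese, x5 = servings of oatmeal, x6 = servings of broccoli.
Minimize 1.93x1 + 0.32x2 + 0.37x3 + 0.84x4 + 0.35x5 + 0.93x6 with:
  5x2 + 51x3 + 3x4 + 26x5 + 9x6 ≥ 101   (carbohydrate)
  212x1 + 135x2 + 247x3 + 81x4 + 151x5 + 47x6 ≥ 337   (calories)
  86x6 ≥ 108   (vitamin C)
  1.3x1 + 0.4x2 + 2x3 + 0.1x4 + 2x5 + 0.9x6 ≥ 1.7   (iron)
  x1, x2, x3, x4, x5, x6 ≥ 0.
The minimum-cost mix takes nothing from chicken breast, peanut butter, cottage cheese, oatmeal — only pasta, broccoli. Binding constraints: carbohydrate and vitamin C.
So pasta = 1.759 servings, broccoli = 1.256 servings.
Cost = 0.37·1.759 + 0.93·1.256 = 1.8189.

€1.82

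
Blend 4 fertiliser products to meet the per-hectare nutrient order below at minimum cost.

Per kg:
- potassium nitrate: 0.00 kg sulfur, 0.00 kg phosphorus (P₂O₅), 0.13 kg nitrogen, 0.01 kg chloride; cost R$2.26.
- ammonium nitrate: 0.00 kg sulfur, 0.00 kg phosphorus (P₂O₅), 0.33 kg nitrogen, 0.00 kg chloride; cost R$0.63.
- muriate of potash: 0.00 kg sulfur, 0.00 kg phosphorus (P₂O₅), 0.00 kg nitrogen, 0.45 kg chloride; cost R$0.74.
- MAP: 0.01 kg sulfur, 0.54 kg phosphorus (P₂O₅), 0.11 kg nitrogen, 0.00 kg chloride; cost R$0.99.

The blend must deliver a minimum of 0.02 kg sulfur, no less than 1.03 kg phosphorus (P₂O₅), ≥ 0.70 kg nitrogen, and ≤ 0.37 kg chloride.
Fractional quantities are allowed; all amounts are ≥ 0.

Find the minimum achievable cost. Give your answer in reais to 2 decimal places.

R$2.90

Let x1 = kg of potassium nitrate, x2 = kg of ammonium nitrate, x3 = kg of muriate of potash, x4 = kg of MAP.
Minimise 2.26x1 + 0.63x2 + 0.74x3 + 0.99x4 s.t.:
  0.01x4 ≥ 0.02   (sulfur)
  0.54x4 ≥ 1.03   (phosphorus (P₂O₅))
  0.13x1 + 0.33x2 + 0.11x4 ≥ 0.7   (nitrogen)
  0.01x1 + 0.45x3 ≤ 0.37   (chloride)
  x1, x2, x3, x4 ≥ 0.
The minimum-cost mix takes nothing from potassium nitrate, muriate of potash — only ammonium nitrate, MAP. Binding constraints: sulfur and nitrogen.
Optimal quantities: ammonium nitrate = 1.455 kg, MAP = 2 kg.
Cost = 0.63·1.455 + 0.99·2 = 2.8967.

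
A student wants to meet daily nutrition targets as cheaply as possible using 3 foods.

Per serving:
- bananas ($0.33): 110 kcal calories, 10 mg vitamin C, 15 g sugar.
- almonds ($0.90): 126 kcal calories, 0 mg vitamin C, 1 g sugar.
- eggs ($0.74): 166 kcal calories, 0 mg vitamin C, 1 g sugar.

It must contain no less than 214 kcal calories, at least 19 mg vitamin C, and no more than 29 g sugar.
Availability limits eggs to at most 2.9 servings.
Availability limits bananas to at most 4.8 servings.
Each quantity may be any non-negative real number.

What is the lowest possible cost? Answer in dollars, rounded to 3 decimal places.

$0.644

Let x1 = servings of bananas, x2 = servings of almonds, x3 = servings of eggs.
Minimise 0.33x1 + 0.9x2 + 0.74x3 s.t.:
  110x1 + 126x2 + 166x3 ≥ 214   (calories)
  10x1 ≥ 19   (vitamin C)
  15x1 + 1x2 + 1x3 ≤ 29   (sugar)
  x3 ≤ 2.9
  x1 ≤ 4.8
  x1, x2, x3 ≥ 0.
At the optimum only bananas, eggs are positive (almonds = 0). There the calories and sugar constraints are tight.
Optimal quantities: bananas = 1.933 servings, eggs = 0.008403 servings.
Hence cost = 0.33·1.933 + 0.74·0.008403 = $0.64411.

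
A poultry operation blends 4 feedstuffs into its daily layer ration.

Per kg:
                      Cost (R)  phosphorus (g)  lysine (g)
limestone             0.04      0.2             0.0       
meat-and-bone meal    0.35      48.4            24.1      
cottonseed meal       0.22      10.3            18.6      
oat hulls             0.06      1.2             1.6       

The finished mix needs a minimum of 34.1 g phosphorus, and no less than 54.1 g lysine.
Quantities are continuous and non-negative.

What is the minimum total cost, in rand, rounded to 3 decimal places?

Treat it as an LP. Let x1 = kg of limestone, x2 = kg of meat-and-bone meal, x3 = kg of cottonseed meal, x4 = kg of oat hulls.
min 0.04x1 + 0.35x2 + 0.22x3 + 0.06x4 s.t.:
  0.2x1 + 48.4x2 + 10.3x3 + 1.2x4 ≥ 34.1   (phosphorus)
  24.1x2 + 18.6x3 + 1.6x4 ≥ 54.1   (lysine)
  x1, x2, x3, x4 ≥ 0.
The optimal basis is {meat-and-bone meal, cottonseed meal}; limestone, oat hulls drop out. The phosphorus and lysine requirements are met with equality.
Optimal quantities: meat-and-bone meal = 0.1181 kg, cottonseed meal = 2.756 kg.
Total cost: 0.35·0.1181 + 0.22·2.756 = 0.64766.

R0.648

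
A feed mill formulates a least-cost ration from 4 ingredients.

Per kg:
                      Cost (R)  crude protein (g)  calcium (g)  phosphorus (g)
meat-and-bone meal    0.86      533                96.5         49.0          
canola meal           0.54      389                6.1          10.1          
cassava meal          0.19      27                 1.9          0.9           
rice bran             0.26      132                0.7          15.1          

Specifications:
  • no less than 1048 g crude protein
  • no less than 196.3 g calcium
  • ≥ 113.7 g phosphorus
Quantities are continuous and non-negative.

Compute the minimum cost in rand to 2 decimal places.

Let x1 = kg of meat-and-bone meal, x2 = kg of canola meal, x3 = kg of cassava meal, x4 = kg of rice bran.
Minimize 0.86x1 + 0.54x2 + 0.19x3 + 0.26x4 with:
  533x1 + 389x2 + 27x3 + 132x4 ≥ 1048   (crude protein)
  96.5x1 + 6.1x2 + 1.9x3 + 0.7x4 ≥ 196.3   (calcium)
  49x1 + 10.1x2 + 0.9x3 + 15.1x4 ≥ 113.7   (phosphorus)
  x1, x2, x3, x4 ≥ 0.
At the optimum only meat-and-bone meal, rice bran are positive (canola meal, cassava meal = 0). There the calcium and phosphorus constraints are tight.
So meat-and-bone meal = 2.027 kg, rice bran = 0.9512 kg.
Hence cost = 0.86·2.027 + 0.26·0.9512 = R1.9905.

R1.99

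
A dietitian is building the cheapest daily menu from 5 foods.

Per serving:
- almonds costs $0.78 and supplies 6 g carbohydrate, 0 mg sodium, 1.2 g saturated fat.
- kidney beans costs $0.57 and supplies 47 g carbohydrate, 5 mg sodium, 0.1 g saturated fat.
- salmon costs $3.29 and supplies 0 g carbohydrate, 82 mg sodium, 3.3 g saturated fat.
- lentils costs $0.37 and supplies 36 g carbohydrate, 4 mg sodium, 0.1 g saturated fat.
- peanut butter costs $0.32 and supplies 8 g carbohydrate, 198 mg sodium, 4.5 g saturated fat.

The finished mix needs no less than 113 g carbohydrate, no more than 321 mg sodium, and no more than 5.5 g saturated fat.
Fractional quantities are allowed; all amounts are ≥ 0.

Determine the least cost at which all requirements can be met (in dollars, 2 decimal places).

$1.16

This is a linear program. Let x1 = servings of almonds, x2 = servings of kidney beans, x3 = servings of salmon, x4 = servings of lentils, x5 = servings of peanut butter.
Minimize 0.78x1 + 0.57x2 + 3.29x3 + 0.37x4 + 0.32x5 subject to:
  6x1 + 47x2 + 36x4 + 8x5 ≥ 113   (carbohydrate)
  5x2 + 82x3 + 4x4 + 198x5 ≤ 321   (sodium)
  1.2x1 + 0.1x2 + 3.3x3 + 0.1x4 + 4.5x5 ≤ 5.5   (saturated fat)
  x1, x2, x3, x4, x5 ≥ 0.
The minimum-cost mix takes nothing from almonds, kidney beans, salmon, peanut butter — only lentils. There the carbohydrate constraint is tight.
Solving gives x4 = 3.139.
Total cost: 0.37·3.139 = 1.1614.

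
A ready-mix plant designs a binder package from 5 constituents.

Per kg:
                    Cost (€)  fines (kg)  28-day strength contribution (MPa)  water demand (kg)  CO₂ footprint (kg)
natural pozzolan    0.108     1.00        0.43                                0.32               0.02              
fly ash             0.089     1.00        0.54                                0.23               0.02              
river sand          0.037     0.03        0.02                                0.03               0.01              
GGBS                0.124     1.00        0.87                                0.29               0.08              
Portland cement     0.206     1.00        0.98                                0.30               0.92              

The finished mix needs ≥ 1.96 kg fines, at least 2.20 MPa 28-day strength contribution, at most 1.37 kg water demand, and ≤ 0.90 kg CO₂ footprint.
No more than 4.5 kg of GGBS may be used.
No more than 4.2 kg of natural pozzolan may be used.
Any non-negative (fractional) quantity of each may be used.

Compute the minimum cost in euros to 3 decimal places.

€0.314

Let x1 = kg of natural pozzolan, x2 = kg of fly ash, x3 = kg of river sand, x4 = kg of GGBS, x5 = kg of Portland cement.
Minimize 0.108x1 + 0.089x2 + 0.037x3 + 0.124x4 + 0.206x5 s.t.:
  1x1 + 1x2 + 0.03x3 + 1x4 + 1x5 ≥ 1.96   (fines)
  0.43x1 + 0.54x2 + 0.02x3 + 0.87x4 + 0.98x5 ≥ 2.2   (28-day strength contribution)
  0.32x1 + 0.23x2 + 0.03x3 + 0.29x4 + 0.3x5 ≤ 1.37   (water demand)
  0.02x1 + 0.02x2 + 0.01x3 + 0.08x4 + 0.92x5 ≤ 0.9   (CO₂ footprint)
  x4 ≤ 4.5
  x1 ≤ 4.2
  x1, x2, x3, x4, x5 ≥ 0.
The cheapest feasible vertex uses only GGBS; natural pozzolan, fly ash, river sand, Portland cement are not used. Binding constraint: 28-day strength contribution.
Optimal quantities: GGBS = 2.529 kg.
Cost = 0.124·2.529 = 0.31360.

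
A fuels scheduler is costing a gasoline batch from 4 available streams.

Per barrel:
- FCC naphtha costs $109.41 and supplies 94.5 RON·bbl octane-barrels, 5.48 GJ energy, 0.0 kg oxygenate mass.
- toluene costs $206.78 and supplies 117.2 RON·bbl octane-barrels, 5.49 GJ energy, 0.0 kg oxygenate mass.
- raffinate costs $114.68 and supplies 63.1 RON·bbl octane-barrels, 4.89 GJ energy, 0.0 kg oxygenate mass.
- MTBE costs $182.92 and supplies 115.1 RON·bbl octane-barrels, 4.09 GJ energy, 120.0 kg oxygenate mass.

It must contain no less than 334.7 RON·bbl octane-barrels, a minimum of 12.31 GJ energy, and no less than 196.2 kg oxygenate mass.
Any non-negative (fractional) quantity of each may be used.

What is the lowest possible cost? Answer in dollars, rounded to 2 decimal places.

This is a linear program. Let x1 = barrels of FCC naphtha, x2 = barrels of toluene, x3 = barrels of raffinate, x4 = barrels of MTBE.
min 109.41x1 + 206.78x2 + 114.68x3 + 182.92x4 subject to:
  94.5x1 + 117.2x2 + 63.1x3 + 115.1x4 ≥ 334.7   (octane-barrels)
  5.48x1 + 5.49x2 + 4.89x3 + 4.09x4 ≥ 12.31   (energy)
  120x4 ≥ 196.2   (oxygenate mass)
  x1, x2, x3, x4 ≥ 0.
The cheapest feasible vertex uses only FCC naphtha, MTBE; toluene, raffinate are not used. Binding constraints: octane-barrels and oxygenate mass.
Solving gives x1 = 1.5504, x4 = 1.635.
Hence cost = 109.41·1.5504 + 182.92·1.635 = $468.7035.

$468.70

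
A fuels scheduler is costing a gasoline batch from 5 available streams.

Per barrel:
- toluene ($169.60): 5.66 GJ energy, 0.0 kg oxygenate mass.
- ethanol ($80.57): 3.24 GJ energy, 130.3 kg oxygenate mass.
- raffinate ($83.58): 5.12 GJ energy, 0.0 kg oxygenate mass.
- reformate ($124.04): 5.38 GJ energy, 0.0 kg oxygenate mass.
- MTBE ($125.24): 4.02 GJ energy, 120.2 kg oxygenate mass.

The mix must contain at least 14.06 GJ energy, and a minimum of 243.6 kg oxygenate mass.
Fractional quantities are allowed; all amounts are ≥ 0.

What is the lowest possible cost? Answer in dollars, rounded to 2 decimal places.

Let x1 = barrels of toluene, x2 = barrels of ethanol, x3 = barrels of raffinate, x4 = barrels of reformate, x5 = barrels of MTBE.
Minimize 169.6x1 + 80.57x2 + 83.58x3 + 124.04x4 + 125.24x5 with:
  5.66x1 + 3.24x2 + 5.12x3 + 5.38x4 + 4.02x5 ≥ 14.06   (energy)
  130.3x2 + 120.2x5 ≥ 243.6   (oxygenate mass)
  x1, x2, x3, x4, x5 ≥ 0.
At the optimum only ethanol, raffinate are positive (toluene, reformate, MTBE = 0). Binding constraints: energy and oxygenate mass.
Solving gives x2 = 1.86953, x3 = 1.56303.
Total cost: 80.57·1.86953 + 83.58·1.56303 = 281.2661.

$281.27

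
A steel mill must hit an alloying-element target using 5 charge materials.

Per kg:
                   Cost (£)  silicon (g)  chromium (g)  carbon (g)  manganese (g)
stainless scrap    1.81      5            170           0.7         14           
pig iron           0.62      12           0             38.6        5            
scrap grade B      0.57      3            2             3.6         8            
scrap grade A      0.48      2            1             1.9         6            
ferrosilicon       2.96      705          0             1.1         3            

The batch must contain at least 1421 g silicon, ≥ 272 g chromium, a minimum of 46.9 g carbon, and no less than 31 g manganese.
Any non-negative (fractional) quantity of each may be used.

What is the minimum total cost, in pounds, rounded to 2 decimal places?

Set it up as a linear program. Let x1 = kg of stainless scrap, x2 = kg of pig iron, x3 = kg of scrap grade B, x4 = kg of scrap grade A, x5 = kg of ferrosilicon.
Minimise 1.81x1 + 0.62x2 + 0.57x3 + 0.48x4 + 2.96x5 with:
  5x1 + 12x2 + 3x3 + 2x4 + 705x5 ≥ 1421   (silicon)
  170x1 + 2x3 + 1x4 ≥ 272   (chromium)
  0.7x1 + 38.6x2 + 3.6x3 + 1.9x4 + 1.1x5 ≥ 46.9   (carbon)
  14x1 + 5x2 + 8x3 + 6x4 + 3x5 ≥ 31   (manganese)
  x1, x2, x3, x4, x5 ≥ 0.
The cheapest feasible vertex uses only stainless scrap, pig iron, ferrosilicon; scrap grade B, scrap grade A are not used. Binding constraints: silicon, chromium, carbon.
Solving gives x1 = 1.6, x2 = 1.129, x5 = 1.985.
Total cost: 1.81·1.6 + 0.62·1.129 + 2.96·1.985 = 9.4716.

£9.47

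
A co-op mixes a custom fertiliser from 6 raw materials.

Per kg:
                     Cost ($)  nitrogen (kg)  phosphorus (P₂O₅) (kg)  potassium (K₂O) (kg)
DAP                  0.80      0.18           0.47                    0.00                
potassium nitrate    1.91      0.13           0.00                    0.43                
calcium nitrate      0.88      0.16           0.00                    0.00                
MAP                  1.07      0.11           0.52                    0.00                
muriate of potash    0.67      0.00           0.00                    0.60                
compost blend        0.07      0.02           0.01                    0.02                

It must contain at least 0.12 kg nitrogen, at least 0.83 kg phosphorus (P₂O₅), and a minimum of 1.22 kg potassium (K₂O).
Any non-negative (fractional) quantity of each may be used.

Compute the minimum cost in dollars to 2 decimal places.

Let x1 = kg of DAP, x2 = kg of potassium nitrate, x3 = kg of calcium nitrate, x4 = kg of MAP, x5 = kg of muriate of potash, x6 = kg of compost blend.
Minimise 0.8x1 + 1.91x2 + 0.88x3 + 1.07x4 + 0.67x5 + 0.07x6 subject to:
  0.18x1 + 0.13x2 + 0.16x3 + 0.11x4 + 0.02x6 ≥ 0.12   (nitrogen)
  0.47x1 + 0.52x4 + 0.01x6 ≥ 0.83   (phosphorus (P₂O₅))
  0.43x2 + 0.6x5 + 0.02x6 ≥ 1.22   (potassium (K₂O))
  x1, x2, x3, x4, x5, x6 ≥ 0.
The cheapest feasible vertex uses only DAP, muriate of potash; potassium nitrate, calcium nitrate, MAP, compost blend are not used. There the phosphorus (P₂O₅) and potassium (K₂O) constraints are tight.
So DAP = 1.766 kg, muriate of potash = 2.0333 kg.
Total cost: 0.8·1.766 + 0.67·2.0333 = 2.7751.

$2.78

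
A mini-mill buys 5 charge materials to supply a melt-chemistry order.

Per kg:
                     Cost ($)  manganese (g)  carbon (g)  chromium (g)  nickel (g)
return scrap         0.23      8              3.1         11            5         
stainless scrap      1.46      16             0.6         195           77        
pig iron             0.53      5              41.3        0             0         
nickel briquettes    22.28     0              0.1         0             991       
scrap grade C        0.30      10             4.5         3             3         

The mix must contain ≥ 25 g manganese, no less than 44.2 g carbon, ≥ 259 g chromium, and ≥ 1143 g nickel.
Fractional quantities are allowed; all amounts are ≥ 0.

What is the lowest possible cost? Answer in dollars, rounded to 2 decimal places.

$22.13

Treat it as an LP. Let x1 = kg of return scrap, x2 = kg of stainless scrap, x3 = kg of pig iron, x4 = kg of nickel briquettes, x5 = kg of scrap grade C.
min 0.23x1 + 1.46x2 + 0.53x3 + 22.28x4 + 0.3x5 subject to:
  8x1 + 16x2 + 5x3 + 10x5 ≥ 25   (manganese)
  3.1x1 + 0.6x2 + 41.3x3 + 0.1x4 + 4.5x5 ≥ 44.2   (carbon)
  11x1 + 195x2 + 3x5 ≥ 259   (chromium)
  5x1 + 77x2 + 991x4 + 3x5 ≥ 1143   (nickel)
  x1, x2, x3, x4, x5 ≥ 0.
At the optimum only stainless scrap, pig iron are positive (return scrap, nickel briquettes, scrap grade C = 0). The carbon and nickel requirements are met with equality.
That vertex is x2 = 14.844, x3 = 0.85456.
Objective = 1.46·14.844 + 0.53·0.85456 = 22.1252.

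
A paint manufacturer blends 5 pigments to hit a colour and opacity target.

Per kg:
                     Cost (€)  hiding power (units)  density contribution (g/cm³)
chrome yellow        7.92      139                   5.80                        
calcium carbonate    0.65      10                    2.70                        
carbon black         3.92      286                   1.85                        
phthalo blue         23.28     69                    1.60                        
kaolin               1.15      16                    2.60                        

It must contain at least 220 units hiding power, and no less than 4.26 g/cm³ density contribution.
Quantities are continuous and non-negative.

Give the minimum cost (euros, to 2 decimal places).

€3.57

Set it up as a linear program. Let x1 = kg of chrome yellow, x2 = kg of calcium carbonate, x3 = kg of carbon black, x4 = kg of phthalo blue, x5 = kg of kaolin.
min 7.92x1 + 0.65x2 + 3.92x3 + 23.28x4 + 1.15x5 subject to:
  139x1 + 10x2 + 286x3 + 69x4 + 16x5 ≥ 220   (hiding power)
  5.8x1 + 2.7x2 + 1.85x3 + 1.6x4 + 2.6x5 ≥ 4.26   (density contribution)
  x1, x2, x3, x4, x5 ≥ 0.
At the optimum only calcium carbonate, carbon black are positive (chrome yellow, phthalo blue, kaolin = 0). There the hiding power and density contribution constraints are tight.
That vertex is x2 = 1.077, x3 = 0.7316.
Total cost: 0.65·1.077 + 3.92·0.7316 = 3.5679.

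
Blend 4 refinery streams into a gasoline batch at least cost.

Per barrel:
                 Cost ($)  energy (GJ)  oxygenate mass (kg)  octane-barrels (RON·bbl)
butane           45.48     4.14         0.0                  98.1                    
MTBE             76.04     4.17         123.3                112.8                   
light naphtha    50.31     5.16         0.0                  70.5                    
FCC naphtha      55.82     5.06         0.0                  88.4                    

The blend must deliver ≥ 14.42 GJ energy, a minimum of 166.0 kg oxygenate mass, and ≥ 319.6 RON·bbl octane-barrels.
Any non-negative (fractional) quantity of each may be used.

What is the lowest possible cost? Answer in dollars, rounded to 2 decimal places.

$194.07

Let x1 = barrels of butane, x2 = barrels of MTBE, x3 = barrels of light naphtha, x4 = barrels of FCC naphtha.
min 45.48x1 + 76.04x2 + 50.31x3 + 55.82x4 s.t.:
  4.14x1 + 4.17x2 + 5.16x3 + 5.06x4 ≥ 14.42   (energy)
  123.3x2 ≥ 166   (oxygenate mass)
  98.1x1 + 112.8x2 + 70.5x3 + 88.4x4 ≥ 319.6   (octane-barrels)
  x1, x2, x3, x4 ≥ 0.
At the optimum only butane, MTBE, light naphtha are positive (FCC naphtha = 0). Binding constraints: energy, oxygenate mass, octane-barrels.
So butane = 1.1417 barrels, MTBE = 1.3463 barrels, light naphtha = 0.79052 barrels.
Hence cost = 45.48·1.1417 + 76.04·1.3463 + 50.31·0.79052 = $194.0682.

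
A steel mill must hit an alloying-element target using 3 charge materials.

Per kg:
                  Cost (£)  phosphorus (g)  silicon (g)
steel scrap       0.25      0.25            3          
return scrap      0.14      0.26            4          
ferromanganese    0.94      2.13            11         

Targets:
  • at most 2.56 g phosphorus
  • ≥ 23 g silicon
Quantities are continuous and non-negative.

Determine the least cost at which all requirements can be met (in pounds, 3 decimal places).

£0.805

Let x1 = kg of steel scrap, x2 = kg of return scrap, x3 = kg of ferromanganese.
Minimise 0.25x1 + 0.14x2 + 0.94x3 subject to:
  0.25x1 + 0.26x2 + 2.13x3 ≤ 2.56   (phosphorus)
  3x1 + 4x2 + 11x3 ≥ 23   (silicon)
  x1, x2, x3 ≥ 0.
The minimum-cost mix takes nothing from steel scrap, ferromanganese — only return scrap. The silicon requirement is met with equality.
Solving gives x2 = 5.75.
Cost = 0.14·5.75 = 0.80500.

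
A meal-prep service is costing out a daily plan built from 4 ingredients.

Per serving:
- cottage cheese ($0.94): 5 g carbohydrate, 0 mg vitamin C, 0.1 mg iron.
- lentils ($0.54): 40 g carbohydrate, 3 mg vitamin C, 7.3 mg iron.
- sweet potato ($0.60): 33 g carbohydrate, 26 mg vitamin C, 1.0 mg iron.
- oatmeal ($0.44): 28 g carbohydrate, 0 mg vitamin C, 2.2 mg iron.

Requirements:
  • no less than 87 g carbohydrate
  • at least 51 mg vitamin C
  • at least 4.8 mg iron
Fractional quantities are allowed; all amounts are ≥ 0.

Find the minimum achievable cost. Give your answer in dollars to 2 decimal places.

Treat it as an LP. Let x1 = servings of cottage cheese, x2 = servings of lentils, x3 = servings of sweet potato, x4 = servings of oatmeal.
Minimize 0.94x1 + 0.54x2 + 0.6x3 + 0.44x4 subject to:
  5x1 + 40x2 + 33x3 + 28x4 ≥ 87   (carbohydrate)
  3x2 + 26x3 ≥ 51   (vitamin C)
  0.1x1 + 7.3x2 + 1x3 + 2.2x4 ≥ 4.8   (iron)
  x1, x2, x3, x4 ≥ 0.
The cheapest feasible vertex uses only lentils, sweet potato; cottage cheese, oatmeal are not used. The carbohydrate and vitamin C requirements are met with equality.
That vertex is x2 = 0.6153, x3 = 1.891.
Total cost: 0.54·0.6153 + 0.6·1.891 = 1.4669.

$1.47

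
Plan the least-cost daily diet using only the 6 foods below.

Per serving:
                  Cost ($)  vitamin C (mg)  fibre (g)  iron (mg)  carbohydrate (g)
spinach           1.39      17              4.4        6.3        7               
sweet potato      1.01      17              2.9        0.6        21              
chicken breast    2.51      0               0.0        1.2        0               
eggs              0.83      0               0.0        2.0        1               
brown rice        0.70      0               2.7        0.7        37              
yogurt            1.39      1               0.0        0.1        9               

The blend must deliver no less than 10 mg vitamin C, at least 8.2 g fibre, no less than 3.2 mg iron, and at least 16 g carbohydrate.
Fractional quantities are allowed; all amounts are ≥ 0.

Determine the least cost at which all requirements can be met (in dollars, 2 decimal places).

Treat it as an LP. Let x1 = servings of spinach, x2 = servings of sweet potato, x3 = servings of chicken breast, x4 = servings of eggs, x5 = servings of brown rice, x6 = servings of yogurt.
Minimise 1.39x1 + 1.01x2 + 2.51x3 + 0.83x4 + 0.7x5 + 1.39x6 subject to:
  17x1 + 17x2 + 1x6 ≥ 10   (vitamin C)
  4.4x1 + 2.9x2 + 2.7x5 ≥ 8.2   (fibre)
  6.3x1 + 0.6x2 + 1.2x3 + 2x4 + 0.7x5 + 0.1x6 ≥ 3.2   (iron)
  7x1 + 21x2 + 1x4 + 37x5 + 9x6 ≥ 16   (carbohydrate)
  x1, x2, x3, x4, x5, x6 ≥ 0.
At the optimum only spinach, brown rice are positive (sweet potato, chicken breast, eggs, yogurt = 0). The vitamin C and fibre requirements are met with equality.
Optimal quantities: spinach = 0.5882 servings, brown rice = 2.078 servings.
Objective = 1.39·0.5882 + 0.7·2.078 = 2.2722.

$2.27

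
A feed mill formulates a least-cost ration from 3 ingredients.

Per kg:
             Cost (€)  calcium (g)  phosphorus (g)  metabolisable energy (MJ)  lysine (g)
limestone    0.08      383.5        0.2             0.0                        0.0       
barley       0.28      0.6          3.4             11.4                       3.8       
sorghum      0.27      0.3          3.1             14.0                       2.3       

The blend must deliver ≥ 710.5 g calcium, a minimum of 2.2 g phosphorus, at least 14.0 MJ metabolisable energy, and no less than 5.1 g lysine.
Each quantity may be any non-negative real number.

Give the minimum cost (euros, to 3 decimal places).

Let x1 = kg of limestone, x2 = kg of barley, x3 = kg of sorghum.
Minimize 0.08x1 + 0.28x2 + 0.27x3 s.t.:
  383.5x1 + 0.6x2 + 0.3x3 ≥ 710.5   (calcium)
  0.2x1 + 3.4x2 + 3.1x3 ≥ 2.2   (phosphorus)
  11.4x2 + 14x3 ≥ 14   (metabolisable energy)
  3.8x2 + 2.3x3 ≥ 5.1   (lysine)
  x1, x2, x3 ≥ 0.
At the optimum only limestone, barley are positive (sorghum = 0). Binding constraints: calcium and lysine.
Solving gives x1 = 1.851, x2 = 1.342.
Objective = 0.08·1.851 + 0.28·1.342 = 0.52384.

€0.524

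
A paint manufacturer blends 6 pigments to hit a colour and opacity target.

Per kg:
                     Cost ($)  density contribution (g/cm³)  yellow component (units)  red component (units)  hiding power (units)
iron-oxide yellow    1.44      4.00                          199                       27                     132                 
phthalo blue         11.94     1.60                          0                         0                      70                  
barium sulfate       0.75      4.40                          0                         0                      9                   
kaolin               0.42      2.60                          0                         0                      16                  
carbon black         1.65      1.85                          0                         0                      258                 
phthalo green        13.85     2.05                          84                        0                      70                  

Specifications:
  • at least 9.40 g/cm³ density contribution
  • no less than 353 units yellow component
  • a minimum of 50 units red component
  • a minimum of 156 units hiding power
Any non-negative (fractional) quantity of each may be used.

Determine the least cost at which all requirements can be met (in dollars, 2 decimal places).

Set it up as a linear program. Let x1 = kg of iron-oxide yellow, x2 = kg of phthalo blue, x3 = kg of barium sulfate, x4 = kg of kaolin, x5 = kg of carbon black, x6 = kg of phthalo green.
min 1.44x1 + 11.94x2 + 0.75x3 + 0.42x4 + 1.65x5 + 13.85x6 with:
  4x1 + 1.6x2 + 4.4x3 + 2.6x4 + 1.85x5 + 2.05x6 ≥ 9.4   (density contribution)
  199x1 + 84x6 ≥ 353   (yellow component)
  27x1 ≥ 50   (red component)
  132x1 + 70x2 + 9x3 + 16x4 + 258x5 + 70x6 ≥ 156   (hiding power)
  x1, x2, x3, x4, x5, x6 ≥ 0.
At the optimum only iron-oxide yellow, kaolin are positive (phthalo blue, barium sulfate, carbon black, phthalo green = 0). There the density contribution and red component constraints are tight.
Solving gives x1 = 1.852, x4 = 0.7664.
Hence cost = 1.44·1.852 + 0.42·0.7664 = $2.9888.

$2.99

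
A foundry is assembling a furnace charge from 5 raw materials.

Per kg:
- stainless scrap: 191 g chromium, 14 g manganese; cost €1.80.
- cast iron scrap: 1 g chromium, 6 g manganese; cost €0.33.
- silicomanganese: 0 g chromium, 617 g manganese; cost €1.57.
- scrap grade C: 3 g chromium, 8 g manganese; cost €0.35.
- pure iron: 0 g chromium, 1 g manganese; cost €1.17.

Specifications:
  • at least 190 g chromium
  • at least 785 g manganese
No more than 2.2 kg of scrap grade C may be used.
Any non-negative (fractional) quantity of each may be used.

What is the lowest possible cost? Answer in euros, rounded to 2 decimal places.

€3.75

Let x1 = kg of stainless scrap, x2 = kg of cast iron scrap, x3 = kg of silicomanganese, x4 = kg of scrap grade C, x5 = kg of pure iron.
min 1.8x1 + 0.33x2 + 1.57x3 + 0.35x4 + 1.17x5 with:
  191x1 + 1x2 + 3x4 ≥ 190   (chromium)
  14x1 + 6x2 + 617x3 + 8x4 + 1x5 ≥ 785   (manganese)
  x4 ≤ 2.2
  x1, x2, x3, x4, x5 ≥ 0.
The optimal basis is {stainless scrap, silicomanganese}; cast iron scrap, scrap grade C, pure iron drop out. The chromium and manganese requirements are met with equality.
So stainless scrap = 0.9948 kg, silicomanganese = 1.25 kg.
Total cost: 1.8·0.9948 + 1.57·1.25 = 3.7531.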